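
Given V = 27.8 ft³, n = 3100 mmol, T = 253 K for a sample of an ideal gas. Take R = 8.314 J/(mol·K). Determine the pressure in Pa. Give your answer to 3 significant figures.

8280 Pa

Directly: P = nRT/V.
V = 27.8 ft³ = 0.7872 m³; n = 3100 mmol = 3.100 mol; T = 253 K; R = 8.314 J/(mol·K).
P = 8283 Pa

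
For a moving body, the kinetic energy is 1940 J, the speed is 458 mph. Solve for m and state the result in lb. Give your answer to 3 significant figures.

0.204 lb

Rearranging KE = ½mv² for m: m = 2·KE/v².
KE = 1940 J; v = 458 mph = 204.7 m/s.
m = 0.09256 kg
0.09256 kg × (1 lb / 0.4536 kg) = 0.2041 lb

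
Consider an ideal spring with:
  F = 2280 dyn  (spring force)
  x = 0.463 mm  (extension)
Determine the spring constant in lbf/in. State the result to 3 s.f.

From Hooke's law: k = F/x.
F = 2280 dyn = 0.02280 N; x = 0.463 mm = 4.630×10^-4 m.
k = 49.24 N/m
49.24 N/m × (1 lbf/in / 175.1 N/m) = 0.2812 lbf/in

0.281 lbf/in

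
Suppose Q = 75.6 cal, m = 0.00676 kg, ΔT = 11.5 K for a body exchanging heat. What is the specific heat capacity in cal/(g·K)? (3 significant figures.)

0.972 cal/(g·K)

Rearranging: c = Q/(m·ΔT).
Q = 75.6 cal = 316.3 J; m = 0.00676 kg; ΔT = 11.5 K.
c = 4069 J/(kg·K)
4069 J/(kg·K) × (1 cal/(g·K) / 4184 J/(kg·K)) = 0.9725 cal/(g·K)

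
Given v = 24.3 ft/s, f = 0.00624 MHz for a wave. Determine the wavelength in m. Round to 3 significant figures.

Solving v = f·λ for λ: λ = v/f.
v = 24.3 ft/s = 7.407 m/s; f = 0.00624 MHz = 6240 Hz.
λ = 0.001187 m

0.00119 m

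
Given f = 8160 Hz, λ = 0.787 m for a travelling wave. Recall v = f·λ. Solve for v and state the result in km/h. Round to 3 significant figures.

Directly: v = fλ.
f = 8160 Hz; λ = 0.787 m.
v = 6422 m/s
6422 m/s × (1 km/h / 0.2778 m/s) = 23119 km/h

23100 km/h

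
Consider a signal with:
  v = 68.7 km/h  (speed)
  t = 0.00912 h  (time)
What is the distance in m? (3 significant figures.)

Rearranging v = d/t for d: d = v·t.
v = 68.7 km/h = 19.08 m/s; t = 0.00912 h = 32.83 s.
d = 626.5 m

627 m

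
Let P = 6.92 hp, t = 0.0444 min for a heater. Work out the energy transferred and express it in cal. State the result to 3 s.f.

Solving P = W/t for W: W = P·t.
P = 6.92 hp = 5160 W; t = 0.0444 min = 2.664 s.
W = 13747 J
13747 J × (1 cal / 4.184 J) = 3286 cal

3290 cal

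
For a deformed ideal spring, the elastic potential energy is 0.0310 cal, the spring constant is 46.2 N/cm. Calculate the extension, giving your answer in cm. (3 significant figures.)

Rearranging: x = √(2U/k).
U = 0.0310 cal = 0.1297 J; k = 46.2 N/cm = 4620 N/m.
x = 0.007493 m
0.007493 m × (1 cm / 0.01000 m) = 0.7493 cm

0.749 cm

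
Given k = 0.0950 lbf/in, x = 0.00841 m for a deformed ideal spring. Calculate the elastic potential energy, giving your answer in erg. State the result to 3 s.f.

5880 erg

U is given directly by: U = ½kx².
k = 0.0950 lbf/in = 16.64 N/m; x = 0.00841 m.
U = 5.884×10^-4 J
5.884×10^-4 J × (1 erg / 1.000×10^-7 J) = 5884 erg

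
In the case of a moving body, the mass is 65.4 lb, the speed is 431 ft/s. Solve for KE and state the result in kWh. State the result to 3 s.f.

Directly: KE = ½mv².
m = 65.4 lb = 29.66 kg; v = 431 ft/s = 131.4 m/s.
KE = 2.560×10^5 J
2.560×10^5 J × (1 kWh / 3.600×10^6 J) = 0.07110 kWh

0.0711 kWh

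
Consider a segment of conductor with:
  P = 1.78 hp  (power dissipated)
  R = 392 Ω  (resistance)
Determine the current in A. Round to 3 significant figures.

Rearranging P = I²R for I: I = √(P/R).
P = 1.78 hp = 1327 W; R = 392 Ω.
I = 1.840 A

1.84 A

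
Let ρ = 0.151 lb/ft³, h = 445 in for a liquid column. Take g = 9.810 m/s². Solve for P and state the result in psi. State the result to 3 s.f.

P is given directly by: P = ρgh.
ρ = 0.151 lb/ft³ = 2.419 kg/m³; h = 445 in = 11.30 m; g = 9.810 m/s².
P = 268.2 Pa
268.2 Pa × (1 psi / 6895 Pa) = 0.03890 psi

0.0389 psi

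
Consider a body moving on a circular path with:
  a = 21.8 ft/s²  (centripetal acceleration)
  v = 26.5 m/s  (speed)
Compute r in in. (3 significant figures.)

4160 in

Rearranging a = v²/r for r: r = v²/a.
a = 21.8 ft/s² = 6.645 m/s²; v = 26.5 m/s.
r = 105.7 m
105.7 m × (1 in / 0.02540 m) = 4161 in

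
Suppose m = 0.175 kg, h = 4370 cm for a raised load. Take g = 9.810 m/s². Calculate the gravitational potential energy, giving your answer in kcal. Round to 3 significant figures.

0.0179 kcal

Directly: PE = mgh.
m = 0.175 kg; h = 4370 cm = 43.70 m; g = 9.810 m/s².
PE = 75.02 J
75.02 J × (1 kcal / 4184 J) = 0.01793 kcal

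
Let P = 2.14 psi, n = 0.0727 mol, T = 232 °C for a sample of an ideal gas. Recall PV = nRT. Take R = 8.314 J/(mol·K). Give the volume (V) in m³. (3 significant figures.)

0.0207 m³

Rearranging: V = nRT/P.
P = 2.14 psi = 14755 Pa; n = 0.0727 mol; T = 232 °C = 505.1 K; R = 8.314 J/(mol·K).
V = 0.02069 m³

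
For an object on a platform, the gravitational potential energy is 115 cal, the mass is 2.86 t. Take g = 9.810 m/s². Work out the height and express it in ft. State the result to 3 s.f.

0.0563 ft

Rearranging PE = m·g·h for h: h = PE/(m·g).
PE = 115 cal = 481.2 J; m = 2.86 t = 2860 kg; g = 9.810 m/s².
h = 0.01715 m
0.01715 m × (1 ft / 0.3048 m) = 0.05627 ft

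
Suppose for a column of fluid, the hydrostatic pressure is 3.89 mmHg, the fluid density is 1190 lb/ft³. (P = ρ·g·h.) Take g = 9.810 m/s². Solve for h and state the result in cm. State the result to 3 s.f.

0.277 cm

Rearranging P = ρ·g·h for h: h = P/(ρ·g).
P = 3.89 mmHg = 518.6 Pa; ρ = 1190 lb/ft³ = 19062 kg/m³; g = 9.810 m/s².
h = 0.002773 m
0.002773 m × (1 cm / 0.01000 m) = 0.2773 cm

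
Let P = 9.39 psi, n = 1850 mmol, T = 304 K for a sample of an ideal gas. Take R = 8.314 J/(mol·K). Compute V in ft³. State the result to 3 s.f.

2.55 ft³

Rearranging PV = nRT for V: V = nRT/P.
P = 9.39 psi = 64742 Pa; n = 1850 mmol = 1.850 mol; T = 304 K; R = 8.314 J/(mol·K).
V = 0.07222 m³
0.07222 m³ × (1 ft³ / 0.02832 m³) = 2.551 ft³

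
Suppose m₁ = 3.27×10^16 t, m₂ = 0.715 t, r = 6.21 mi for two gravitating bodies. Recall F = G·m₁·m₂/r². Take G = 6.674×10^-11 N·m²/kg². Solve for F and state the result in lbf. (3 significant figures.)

3510 lbf

F is given directly by: F = Gm₁m₂/r².
m₁ = 3.27×10^16 t = 3.270×10^19 kg; m₂ = 0.715 t = 715.0 kg; r = 6.21 mi = 9994 m; G = 6.674×10^-11 N·m²/kg².
F = 15623 N  (the unit combination reduces to kg·m/s² = N)
15623 N × (1 lbf / 4.448 N) = 3512 lbf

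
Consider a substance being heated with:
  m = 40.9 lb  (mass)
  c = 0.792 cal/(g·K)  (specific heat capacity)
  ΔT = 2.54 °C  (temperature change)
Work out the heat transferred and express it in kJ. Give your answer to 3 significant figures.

156 kJ

Directly: Q = mcΔT.
m = 40.9 lb = 18.55 kg; c = 0.792 cal/(g·K) = 3314 J/(kg·K); ΔT = 2.54 °C = 2.540 K.
Q = 1.561×10^5 J
1.561×10^5 J × (1 kJ / 1000 J) = 156.1 kJ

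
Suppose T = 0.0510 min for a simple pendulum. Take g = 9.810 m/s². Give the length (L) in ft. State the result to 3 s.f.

7.63 ft

Solving T = 2π√(L/g) for L: L = g·(T/2π)².
T = 0.0510 min = 3.060 s; g = 9.810 m/s².
L = 2.327 m
2.327 m × (1 ft / 0.3048 m) = 7.634 ft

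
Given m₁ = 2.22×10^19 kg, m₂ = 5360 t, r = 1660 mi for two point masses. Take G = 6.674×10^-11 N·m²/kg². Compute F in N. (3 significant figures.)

Directly: F = Gm₁m₂/r².
m₁ = 2.22×10^19 kg; m₂ = 5360 t = 5.360×10^6 kg; r = 1660 mi = 2.672×10^6 m; G = 6.674×10^-11 N·m²/kg².
F = 1113 N

1110 N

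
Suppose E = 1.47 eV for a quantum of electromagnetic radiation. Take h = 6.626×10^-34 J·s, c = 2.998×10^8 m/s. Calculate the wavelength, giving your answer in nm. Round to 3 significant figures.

Rearranging: λ = hc/E.
E = 1.47 eV = 2.355×10^-19 J; h = 6.626×10^-34 J·s; c = 2.998×10^8 m/s.
λ = 8.434×10^-7 m
8.434×10^-7 m × (1 nm / 1.000×10^-9 m) = 843.4 nm

843 nm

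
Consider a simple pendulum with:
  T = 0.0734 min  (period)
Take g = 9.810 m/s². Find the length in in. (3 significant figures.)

Rearranging: L = g·(T/2π)².
T = 0.0734 min = 4.404 s; g = 9.810 m/s².
L = 4.820 m
4.820 m × (1 in / 0.02540 m) = 189.7 in

190 in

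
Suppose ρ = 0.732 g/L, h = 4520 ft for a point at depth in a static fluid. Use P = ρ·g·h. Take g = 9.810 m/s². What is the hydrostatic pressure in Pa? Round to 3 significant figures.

Directly: P = ρgh.
ρ = 0.732 g/L = 0.7320 kg/m³; h = 4520 ft = 1378 m; g = 9.810 m/s².
P = 9893 Pa

9890 Pa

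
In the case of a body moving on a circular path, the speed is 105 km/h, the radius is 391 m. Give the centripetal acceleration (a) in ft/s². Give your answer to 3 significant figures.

a is given directly by: a = v²/r.
v = 105 km/h = 29.17 m/s; r = 391 m.
a = 2.176 m/s²
2.176 m/s² × (1 ft/s² / 0.3048 m/s²) = 7.138 ft/s²

7.14 ft/s²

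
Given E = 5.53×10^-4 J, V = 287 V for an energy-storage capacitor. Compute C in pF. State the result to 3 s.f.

13400 pF

Solving E = ½C·V² for C: C = 2E/V².
E = 5.53×10^-4 J; V = 287 V.
C = 1.343×10^-8 F
1.343×10^-8 F × (1 pF / 1.000×10^-12 F) = 13427 pF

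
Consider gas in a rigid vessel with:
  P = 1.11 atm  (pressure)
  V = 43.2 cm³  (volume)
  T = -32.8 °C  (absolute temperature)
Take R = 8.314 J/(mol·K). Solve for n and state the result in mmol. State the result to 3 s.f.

From the ideal-gas law: n = PV/(RT).
P = 1.11 atm = 1.125×10^5 Pa; V = 43.2 cm³ = 4.320×10^-5 m³; T = -32.8 °C = 240.3 K; R = 8.314 J/(mol·K).
n = 0.002431 mol
0.002431 mol × (1 mmol / 0.001000 mol) = 2.431 mmol

2.43 mmol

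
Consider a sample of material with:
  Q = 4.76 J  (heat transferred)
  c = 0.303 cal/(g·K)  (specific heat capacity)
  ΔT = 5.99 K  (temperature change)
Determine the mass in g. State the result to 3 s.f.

Rearranging Q = m·c·ΔT for m: m = Q/(c·ΔT).
Q = 4.76 J; c = 0.303 cal/(g·K) = 1268 J/(kg·K); ΔT = 5.99 K.
m = 6.268×10^-4 kg
6.268×10^-4 kg × (1 g / 0.001000 kg) = 0.6268 g

0.627 g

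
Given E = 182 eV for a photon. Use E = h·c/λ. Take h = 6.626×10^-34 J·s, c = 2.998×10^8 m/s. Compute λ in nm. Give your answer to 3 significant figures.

Rearranging E = h·c/λ for λ: λ = hc/E.
E = 182 eV = 2.916×10^-17 J; h = 6.626×10^-34 J·s; c = 2.998×10^8 m/s.
λ = 6.812×10^-9 m
6.812×10^-9 m × (1 nm / 1.000×10^-9 m) = 6.812 nm

6.81 nm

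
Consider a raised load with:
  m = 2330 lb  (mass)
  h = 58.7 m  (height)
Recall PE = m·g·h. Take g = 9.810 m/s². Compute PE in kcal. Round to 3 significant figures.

145 kcal

PE is given directly by: PE = mgh.
m = 2330 lb = 1057 kg; h = 58.7 m; g = 9.810 m/s².
PE = 6.086×10^5 J  (the unit combination reduces to kg·m²/s² = J)
6.086×10^5 J × (1 kcal / 4184 J) = 145.5 kcal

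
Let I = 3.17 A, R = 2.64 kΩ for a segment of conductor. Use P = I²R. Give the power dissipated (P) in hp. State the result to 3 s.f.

35.6 hp

Directly: P = I²R.
I = 3.17 A; R = 2.64 kΩ = 2640 Ω.
P = 26529 W
26529 W × (1 hp / 745.7 W) = 35.58 hp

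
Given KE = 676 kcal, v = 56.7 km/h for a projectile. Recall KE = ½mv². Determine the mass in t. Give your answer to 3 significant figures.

22.8 t

Solving KE = ½mv² for m: m = 2·KE/v².
KE = 676 kcal = 2.828×10^6 J; v = 56.7 km/h = 15.75 m/s.
m = 22804 kg
22804 kg × (1 t / 1000 kg) = 22.80 t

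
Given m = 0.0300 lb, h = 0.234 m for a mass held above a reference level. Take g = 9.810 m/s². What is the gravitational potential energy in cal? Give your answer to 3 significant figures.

PE is given directly by: PE = mgh.
m = 0.0300 lb = 0.01361 kg; h = 0.234 m; g = 9.810 m/s².
PE = 0.03124 J
0.03124 J × (1 cal / 4.184 J) = 0.007466 cal

0.00747 cal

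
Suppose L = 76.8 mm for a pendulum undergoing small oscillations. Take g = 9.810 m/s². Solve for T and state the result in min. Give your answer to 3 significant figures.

0.00927 min

Directly: T = 2π√(L/g).
L = 76.8 mm = 0.07680 m; g = 9.810 m/s².
T = 0.5559 s
0.5559 s × (1 min / 60.00 s) = 0.009266 min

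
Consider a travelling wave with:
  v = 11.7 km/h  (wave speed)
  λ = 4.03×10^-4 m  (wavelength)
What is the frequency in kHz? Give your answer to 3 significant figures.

8.06 kHz

Solving v = f·λ for f: f = v/λ.
v = 11.7 km/h = 3.250 m/s; λ = 4.03×10^-4 m.
f = 8065 Hz
8065 Hz × (1 kHz / 1000 Hz) = 8.065 kHz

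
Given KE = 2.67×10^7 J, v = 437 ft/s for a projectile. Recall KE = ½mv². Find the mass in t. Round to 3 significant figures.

Rearranging KE = ½mv² for m: m = 2·KE/v².
KE = 2.67×10^7 J; v = 437 ft/s = 133.2 m/s.
m = 3010 kg
3010 kg × (1 t / 1000 kg) = 3.010 t

3.01 t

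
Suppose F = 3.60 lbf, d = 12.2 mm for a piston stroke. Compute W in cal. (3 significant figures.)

0.0467 cal

W is given directly by: W = F·d.
F = 3.60 lbf = 16.01 N; d = 12.2 mm = 0.01220 m.
W = 0.1954 J  (the unit combination reduces to kg·m²/s² = J)
0.1954 J × (1 cal / 4.184 J) = 0.04669 cal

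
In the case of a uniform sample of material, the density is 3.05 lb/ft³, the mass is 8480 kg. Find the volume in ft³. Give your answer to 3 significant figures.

Rearranging: V = m/ρ.
ρ = 3.05 lb/ft³ = 48.86 kg/m³; m = 8480 kg.
V = 173.6 m³
173.6 m³ × (1 ft³ / 0.02832 m³) = 6130 ft³

6130 ft³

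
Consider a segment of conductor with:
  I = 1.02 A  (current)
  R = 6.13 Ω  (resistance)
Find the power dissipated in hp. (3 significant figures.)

0.00855 hp

Directly: P = I²R.
I = 1.02 A; R = 6.13 Ω.
P = 6.378 W
6.378 W × (1 hp / 745.7 W) = 0.008553 hp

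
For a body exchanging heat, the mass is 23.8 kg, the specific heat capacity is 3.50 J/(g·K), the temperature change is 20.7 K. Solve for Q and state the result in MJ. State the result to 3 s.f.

Directly: Q = mcΔT.
m = 23.8 kg; c = 3.50 J/(g·K) = 3500 J/(kg·K); ΔT = 20.7 K.
Q = 1.724×10^6 J
1.724×10^6 J × (1 MJ / 1.000×10^6 J) = 1.724 MJ

1.72 MJ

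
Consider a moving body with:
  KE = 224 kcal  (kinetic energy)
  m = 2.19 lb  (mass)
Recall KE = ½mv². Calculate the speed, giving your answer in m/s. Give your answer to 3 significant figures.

Rearranging KE = ½mv² for v: v = √(2·KE/m).
KE = 224 kcal = 9.372×10^5 J; m = 2.19 lb = 0.9934 kg.
v = 1374 m/s

1370 m/s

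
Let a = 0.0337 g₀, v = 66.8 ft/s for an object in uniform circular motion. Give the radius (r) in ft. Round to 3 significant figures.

4120 ft

Rearranging a = v²/r for r: r = v²/a.
a = 0.0337 g₀ = 0.3305 m/s²; v = 66.8 ft/s = 20.36 m/s.
r = 1254 m
1254 m × (1 ft / 0.3048 m) = 4115 ft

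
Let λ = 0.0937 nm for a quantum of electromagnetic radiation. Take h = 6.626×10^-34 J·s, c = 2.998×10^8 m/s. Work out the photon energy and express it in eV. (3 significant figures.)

E is given directly by: E = hc/λ.
λ = 0.0937 nm = 9.370×10^-11 m; h = 6.626×10^-34 J·s; c = 2.998×10^8 m/s.
E = 2.120×10^-15 J  (the unit combination reduces to kg·m²/s² = J)
2.120×10^-15 J × (1 eV / 1.602×10^-19 J) = 13232 eV

13200 eV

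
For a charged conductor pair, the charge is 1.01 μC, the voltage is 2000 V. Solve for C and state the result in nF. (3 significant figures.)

C is given directly by: C = Q/V.
Q = 1.01 μC = 1.010×10^-6 C; V = 2000 V.
C = 5.050×10^-10 F
5.050×10^-10 F × (1 nF / 1.000×10^-9 F) = 0.5050 nF

0.505 nF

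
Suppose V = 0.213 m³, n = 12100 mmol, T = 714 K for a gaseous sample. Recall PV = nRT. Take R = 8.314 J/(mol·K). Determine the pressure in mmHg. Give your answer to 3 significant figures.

P is given directly by: P = nRT/V.
V = 0.213 m³; n = 12100 mmol = 12.10 mol; T = 714 K; R = 8.314 J/(mol·K).
P = 3.372×10^5 Pa  (the unit combination reduces to kg/(m·s²) = Pa)
3.372×10^5 Pa × (1 mmHg / 133.3 Pa) = 2529 mmHg

2530 mmHg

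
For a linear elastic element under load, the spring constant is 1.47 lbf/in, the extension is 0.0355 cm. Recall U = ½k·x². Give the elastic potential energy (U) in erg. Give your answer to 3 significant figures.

Directly: U = ½kx².
k = 1.47 lbf/in = 257.4 N/m; x = 0.0355 cm = 3.550×10^-4 m.
U = 1.622×10^-5 J  (the unit combination reduces to kg·m²/s² = J)
1.622×10^-5 J × (1 erg / 1.000×10^-7 J) = 162.2 erg

162 erg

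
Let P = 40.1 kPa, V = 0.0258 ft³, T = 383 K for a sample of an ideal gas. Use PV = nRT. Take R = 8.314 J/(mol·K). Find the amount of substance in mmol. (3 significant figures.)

Rearranging: n = PV/(RT).
P = 40.1 kPa = 40100 Pa; V = 0.0258 ft³ = 7.306×10^-4 m³; T = 383 K; R = 8.314 J/(mol·K).
n = 0.009200 mol
0.009200 mol × (1 mmol / 0.001000 mol) = 9.200 mmol

9.20 mmol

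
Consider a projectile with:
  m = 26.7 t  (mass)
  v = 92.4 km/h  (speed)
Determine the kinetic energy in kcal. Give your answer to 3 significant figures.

2100 kcal

KE is given directly by: KE = ½mv².
m = 26.7 t = 26700 kg; v = 92.4 km/h = 25.67 m/s.
KE = 8.795×10^6 J  (the unit combination reduces to kg·m²/s² = J)
8.795×10^6 J × (1 kcal / 4184 J) = 2102 kcal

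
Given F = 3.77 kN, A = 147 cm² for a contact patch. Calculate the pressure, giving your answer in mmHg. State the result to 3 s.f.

1920 mmHg

Directly: P = F/A.
F = 3.77 kN = 3770 N; A = 147 cm² = 0.01470 m².
P = 2.565×10^5 Pa
2.565×10^5 Pa × (1 mmHg / 133.3 Pa) = 1924 mmHg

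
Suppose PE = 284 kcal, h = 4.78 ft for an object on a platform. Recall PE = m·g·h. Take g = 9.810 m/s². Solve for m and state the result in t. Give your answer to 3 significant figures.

83.1 t

Rearranging: m = PE/(g·h).
PE = 284 kcal = 1.188×10^6 J; h = 4.78 ft = 1.457 m; g = 9.810 m/s².
m = 83138 kg
83138 kg × (1 t / 1000 kg) = 83.14 t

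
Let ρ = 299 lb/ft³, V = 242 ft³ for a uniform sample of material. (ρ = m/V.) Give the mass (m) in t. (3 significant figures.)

Rearranging: m = ρV.
ρ = 299 lb/ft³ = 4790 kg/m³; V = 242 ft³ = 6.853 m³.
m = 32821 kg
32821 kg × (1 t / 1000 kg) = 32.82 t

32.8 t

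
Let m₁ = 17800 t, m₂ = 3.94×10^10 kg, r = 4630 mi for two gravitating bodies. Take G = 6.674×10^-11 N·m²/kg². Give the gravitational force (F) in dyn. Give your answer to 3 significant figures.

F is given directly by: F = Gm₁m₂/r².
m₁ = 17800 t = 1.780×10^7 kg; m₂ = 3.94×10^10 kg; r = 4630 mi = 7.451×10^6 m; G = 6.674×10^-11 N·m²/kg².
F = 8.430×10^-7 N
8.430×10^-7 N × (1 dyn / 1.000×10^-5 N) = 0.08430 dyn

0.0843 dyn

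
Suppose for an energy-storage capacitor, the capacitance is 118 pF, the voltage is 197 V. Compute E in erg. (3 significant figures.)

Directly: E = ½CV².
C = 118 pF = 1.180×10^-10 F; V = 197 V.
E = 2.290×10^-6 J  (the unit combination reduces to kg·m²/s² = J)
2.290×10^-6 J × (1 erg / 1.000×10^-7 J) = 22.90 erg

22.9 erg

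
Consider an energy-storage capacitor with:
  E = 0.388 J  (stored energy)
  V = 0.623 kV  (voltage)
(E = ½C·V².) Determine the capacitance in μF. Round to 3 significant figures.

2.00 μF

Rearranging E = ½C·V² for C: C = 2E/V².
E = 0.388 J; V = 0.623 kV = 623.0 V.
C = 1.999×10^-6 F
1.999×10^-6 F × (1 μF / 1.000×10^-6 F) = 1.999 μF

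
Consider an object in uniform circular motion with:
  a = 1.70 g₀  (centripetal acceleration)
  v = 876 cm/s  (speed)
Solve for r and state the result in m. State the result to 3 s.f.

Solving a = v²/r for r: r = v²/a.
a = 1.70 g₀ = 16.67 m/s²; v = 876 cm/s = 8.760 m/s.
r = 4.603 m

4.60 m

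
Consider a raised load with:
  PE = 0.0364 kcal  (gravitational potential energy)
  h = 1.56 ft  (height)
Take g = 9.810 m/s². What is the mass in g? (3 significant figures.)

Rearranging PE = m·g·h for m: m = PE/(g·h).
PE = 0.0364 kcal = 152.3 J; h = 1.56 ft = 0.4755 m; g = 9.810 m/s².
m = 32.65 kg
32.65 kg × (1 g / 0.001000 kg) = 32650 g

32700 g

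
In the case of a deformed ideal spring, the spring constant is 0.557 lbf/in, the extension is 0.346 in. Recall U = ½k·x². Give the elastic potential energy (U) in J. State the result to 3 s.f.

U is given directly by: U = ½kx².
k = 0.557 lbf/in = 97.55 N/m; x = 0.346 in = 0.008788 m.
U = 0.003767 J

0.00377 J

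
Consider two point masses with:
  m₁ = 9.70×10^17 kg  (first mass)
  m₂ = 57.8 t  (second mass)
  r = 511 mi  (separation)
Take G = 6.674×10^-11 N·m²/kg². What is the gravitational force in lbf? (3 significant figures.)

From Newton's law of gravitation: F = Gm₁m₂/r².
m₁ = 9.70×10^17 kg; m₂ = 57.8 t = 57800 kg; r = 511 mi = 8.224×10^5 m; G = 6.674×10^-11 N·m²/kg².
F = 5.533 N
5.533 N × (1 lbf / 4.448 N) = 1.244 lbf

1.24 lbf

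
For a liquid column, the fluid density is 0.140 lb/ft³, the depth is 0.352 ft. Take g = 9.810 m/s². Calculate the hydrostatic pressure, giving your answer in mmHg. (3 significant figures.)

0.0177 mmHg

P is given directly by: P = ρgh.
ρ = 0.140 lb/ft³ = 2.243 kg/m³; h = 0.352 ft = 0.1073 m; g = 9.810 m/s².
P = 2.360 Pa
2.360 Pa × (1 mmHg / 133.3 Pa) = 0.01770 mmHg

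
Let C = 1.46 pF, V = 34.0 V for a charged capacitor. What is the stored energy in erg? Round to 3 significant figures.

Directly: E = ½CV².
C = 1.46 pF = 1.460×10^-12 F; V = 34.0 V.
E = 8.439×10^-10 J
8.439×10^-10 J × (1 erg / 1.000×10^-7 J) = 0.008439 erg

0.00844 erg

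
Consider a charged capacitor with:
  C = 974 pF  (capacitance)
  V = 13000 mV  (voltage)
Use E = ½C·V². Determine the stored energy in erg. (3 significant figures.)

Directly: E = ½CV².
C = 974 pF = 9.740×10^-10 F; V = 13000 mV = 13.00 V.
E = 8.230×10^-8 J  (the unit combination reduces to kg·m²/s² = J)
8.230×10^-8 J × (1 erg / 1.000×10^-7 J) = 0.8230 erg

0.823 erg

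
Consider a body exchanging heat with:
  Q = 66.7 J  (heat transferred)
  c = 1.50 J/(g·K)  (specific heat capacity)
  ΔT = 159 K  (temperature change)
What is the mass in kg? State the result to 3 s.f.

Rearranging: m = Q/(c·ΔT).
Q = 66.7 J; c = 1.50 J/(g·K) = 1500 J/(kg·K); ΔT = 159 K.
m = 2.797×10^-4 kg

2.80×10^-4 kg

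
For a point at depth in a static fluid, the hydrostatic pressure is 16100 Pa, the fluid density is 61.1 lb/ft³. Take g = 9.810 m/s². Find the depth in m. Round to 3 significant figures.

1.68 m

Solving P = ρ·g·h for h: h = P/(ρ·g).
P = 16100 Pa; ρ = 61.1 lb/ft³ = 978.7 kg/m³; g = 9.810 m/s².
h = 1.677 m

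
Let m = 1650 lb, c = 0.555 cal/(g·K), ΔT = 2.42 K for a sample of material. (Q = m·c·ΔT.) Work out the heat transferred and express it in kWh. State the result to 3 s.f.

Directly: Q = mcΔT.
m = 1650 lb = 748.4 kg; c = 0.555 cal/(g·K) = 2322 J/(kg·K); ΔT = 2.42 K.
Q = 4.206×10^6 J  (the unit combination reduces to kg·m²/s² = J)
4.206×10^6 J × (1 kWh / 3.600×10^6 J) = 1.168 kWh

1.17 kWh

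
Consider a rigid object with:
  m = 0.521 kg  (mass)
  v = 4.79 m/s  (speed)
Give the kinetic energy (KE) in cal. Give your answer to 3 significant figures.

Directly: KE = ½mv².
m = 0.521 kg; v = 4.79 m/s.
KE = 5.977 J
5.977 J × (1 cal / 4.184 J) = 1.429 cal

1.43 cal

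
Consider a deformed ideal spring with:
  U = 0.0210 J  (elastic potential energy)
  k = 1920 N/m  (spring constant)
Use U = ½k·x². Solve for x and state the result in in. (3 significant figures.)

0.184 in

Rearranging U = ½k·x² for x: x = √(2U/k).
U = 0.0210 J; k = 1920 N/m.
x = 0.004677 m
0.004677 m × (1 in / 0.02540 m) = 0.1841 in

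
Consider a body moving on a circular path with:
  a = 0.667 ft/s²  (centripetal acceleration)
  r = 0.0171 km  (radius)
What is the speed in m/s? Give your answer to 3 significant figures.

Rearranging: v = √(a·r).
a = 0.667 ft/s² = 0.2033 m/s²; r = 0.0171 km = 17.10 m.
v = 1.865 m/s

1.86 m/s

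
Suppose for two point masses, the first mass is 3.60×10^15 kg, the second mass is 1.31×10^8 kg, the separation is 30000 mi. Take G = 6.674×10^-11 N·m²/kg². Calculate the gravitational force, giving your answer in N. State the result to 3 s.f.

From Newton's law of gravitation: F = Gm₁m₂/r².
m₁ = 3.60×10^15 kg; m₂ = 1.31×10^8 kg; r = 30000 mi = 4.828×10^7 m; G = 6.674×10^-11 N·m²/kg².
F = 0.01350 N

0.0135 N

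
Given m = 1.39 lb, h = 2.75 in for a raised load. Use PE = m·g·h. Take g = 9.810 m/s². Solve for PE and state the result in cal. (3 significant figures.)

PE is given directly by: PE = mgh.
m = 1.39 lb = 0.6305 kg; h = 2.75 in = 0.06985 m; g = 9.810 m/s².
PE = 0.4320 J
0.4320 J × (1 cal / 4.184 J) = 0.1033 cal

0.103 cal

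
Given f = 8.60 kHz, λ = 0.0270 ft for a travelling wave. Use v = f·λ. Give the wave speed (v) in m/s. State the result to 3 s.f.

Directly: v = fλ.
f = 8.60 kHz = 8600 Hz; λ = 0.0270 ft = 0.008230 m.
v = 70.77 m/s

70.8 m/s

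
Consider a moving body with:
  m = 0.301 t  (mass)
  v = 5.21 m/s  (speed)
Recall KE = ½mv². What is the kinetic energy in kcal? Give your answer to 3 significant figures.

0.976 kcal

KE is given directly by: KE = ½mv².
m = 0.301 t = 301.0 kg; v = 5.21 m/s.
KE = 4085 J
4085 J × (1 kcal / 4184 J) = 0.9764 kcal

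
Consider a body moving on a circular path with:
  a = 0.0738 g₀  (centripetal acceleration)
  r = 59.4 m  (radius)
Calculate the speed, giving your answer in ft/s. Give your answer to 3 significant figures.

Solving a = v²/r for v: v = √(a·r).
a = 0.0738 g₀ = 0.7237 m/s²; r = 59.4 m.
v = 6.557 m/s
6.557 m/s × (1 ft/s / 0.3048 m/s) = 21.51 ft/s

21.5 ft/s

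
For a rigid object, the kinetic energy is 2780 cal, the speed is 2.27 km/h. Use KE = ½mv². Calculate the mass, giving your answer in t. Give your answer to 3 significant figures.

Rearranging: m = 2·KE/v².
KE = 2780 cal = 11632 J; v = 2.27 km/h = 0.6306 m/s.
m = 58509 kg
58509 kg × (1 t / 1000 kg) = 58.51 t

58.5 t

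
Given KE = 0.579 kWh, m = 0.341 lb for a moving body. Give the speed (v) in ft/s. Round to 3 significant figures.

17000 ft/s

Rearranging KE = ½mv² for v: v = √(2·KE/m).
KE = 0.579 kWh = 2.084×10^6 J; m = 0.341 lb = 0.1547 kg.
v = 5192 m/s
5192 m/s × (1 ft/s / 0.3048 m/s) = 17033 ft/s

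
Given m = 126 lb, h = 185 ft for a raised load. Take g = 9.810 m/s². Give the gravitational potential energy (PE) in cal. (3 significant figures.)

Directly: PE = mgh.
m = 126 lb = 57.15 kg; h = 185 ft = 56.39 m; g = 9.810 m/s².
PE = 31615 J
31615 J × (1 cal / 4.184 J) = 7556 cal

7560 cal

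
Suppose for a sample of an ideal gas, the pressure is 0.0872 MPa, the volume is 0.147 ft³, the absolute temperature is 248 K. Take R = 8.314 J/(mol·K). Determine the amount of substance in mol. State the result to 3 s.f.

0.176 mol

From the ideal-gas law: n = PV/(RT).
P = 0.0872 MPa = 87200 Pa; V = 0.147 ft³ = 0.004163 m³; T = 248 K; R = 8.314 J/(mol·K).
n = 0.1760 mol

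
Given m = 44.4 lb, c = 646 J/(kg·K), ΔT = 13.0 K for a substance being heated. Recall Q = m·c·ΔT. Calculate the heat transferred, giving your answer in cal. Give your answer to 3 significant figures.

40400 cal

Q is given directly by: Q = mcΔT.
m = 44.4 lb = 20.14 kg; c = 646 J/(kg·K); ΔT = 13.0 K.
Q = 1.691×10^5 J
1.691×10^5 J × (1 cal / 4.184 J) = 40423 cal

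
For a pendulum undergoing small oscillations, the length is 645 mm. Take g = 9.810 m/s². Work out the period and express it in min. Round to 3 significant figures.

0.0269 min

Directly: T = 2π√(L/g).
L = 645 mm = 0.6450 m; g = 9.810 m/s².
T = 1.611 s
1.611 s × (1 min / 60.00 s) = 0.02685 min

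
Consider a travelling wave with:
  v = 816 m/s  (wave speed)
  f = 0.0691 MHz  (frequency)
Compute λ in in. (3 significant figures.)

0.465 in

Rearranging: λ = v/f.
v = 816 m/s; f = 0.0691 MHz = 69100 Hz.
λ = 0.01181 m
0.01181 m × (1 in / 0.02540 m) = 0.4649 in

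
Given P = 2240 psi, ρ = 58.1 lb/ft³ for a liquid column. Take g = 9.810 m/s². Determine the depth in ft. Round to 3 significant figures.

5550 ft

Rearranging: h = P/(ρ·g).
P = 2240 psi = 1.544×10^7 Pa; ρ = 58.1 lb/ft³ = 930.7 kg/m³; g = 9.810 m/s².
h = 1692 m
1692 m × (1 ft / 0.3048 m) = 5550 ft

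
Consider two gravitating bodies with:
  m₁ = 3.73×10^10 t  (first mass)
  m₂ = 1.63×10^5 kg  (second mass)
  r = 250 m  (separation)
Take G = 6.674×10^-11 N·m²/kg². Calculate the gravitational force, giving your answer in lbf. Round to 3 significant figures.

From Newton's law of gravitation: F = Gm₁m₂/r².
m₁ = 3.73×10^10 t = 3.730×10^13 kg; m₂ = 1.63×10^5 kg; r = 250 m; G = 6.674×10^-11 N·m²/kg².
F = 6492 N  (the unit combination reduces to kg·m/s² = N)
6492 N × (1 lbf / 4.448 N) = 1460 lbf

1460 lbf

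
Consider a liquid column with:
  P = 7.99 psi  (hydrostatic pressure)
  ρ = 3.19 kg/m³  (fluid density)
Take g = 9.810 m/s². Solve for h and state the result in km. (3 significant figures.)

Solving P = ρ·g·h for h: h = P/(ρ·g).
P = 7.99 psi = 55089 Pa; ρ = 3.19 kg/m³; g = 9.810 m/s².
h = 1760 m
1760 m × (1 km / 1000 m) = 1.760 km

1.76 km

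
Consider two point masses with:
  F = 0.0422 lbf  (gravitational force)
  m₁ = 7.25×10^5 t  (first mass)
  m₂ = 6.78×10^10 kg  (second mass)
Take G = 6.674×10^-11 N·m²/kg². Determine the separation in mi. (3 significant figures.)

82.1 mi

From Newton's law of gravitation: r = √(G·m₁m₂/F).
F = 0.0422 lbf = 0.1877 N; m₁ = 7.25×10^5 t = 7.250×10^8 kg; m₂ = 6.78×10^10 kg; G = 6.674×10^-11 N·m²/kg².
r = 1.322×10^5 m
1.322×10^5 m × (1 mi / 1609 m) = 82.14 mi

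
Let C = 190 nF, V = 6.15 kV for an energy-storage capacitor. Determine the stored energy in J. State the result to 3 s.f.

E is given directly by: E = ½CV².
C = 190 nF = 1.900×10^-7 F; V = 6.15 kV = 6150 V.
E = 3.593 J  (the unit combination reduces to kg·m²/s² = J)

3.59 J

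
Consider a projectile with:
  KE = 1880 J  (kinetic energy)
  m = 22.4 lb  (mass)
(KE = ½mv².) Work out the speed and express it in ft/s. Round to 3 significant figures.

63.1 ft/s

Rearranging: v = √(2·KE/m).
KE = 1880 J; m = 22.4 lb = 10.16 kg.
v = 19.24 m/s
19.24 m/s × (1 ft/s / 0.3048 m/s) = 63.11 ft/s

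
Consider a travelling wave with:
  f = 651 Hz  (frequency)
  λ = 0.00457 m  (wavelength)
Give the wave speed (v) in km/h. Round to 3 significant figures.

Directly: v = fλ.
f = 651 Hz; λ = 0.00457 m.
v = 2.975 m/s
2.975 m/s × (1 km/h / 0.2778 m/s) = 10.71 km/h

10.7 km/h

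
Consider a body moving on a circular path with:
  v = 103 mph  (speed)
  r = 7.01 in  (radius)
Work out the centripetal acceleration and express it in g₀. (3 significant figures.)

a is given directly by: a = v²/r.
v = 103 mph = 46.05 m/s; r = 7.01 in = 0.1781 m.
a = 11907 m/s²
11907 m/s² × (1 g₀ / 9.807 m/s²) = 1214 g₀

1210 g₀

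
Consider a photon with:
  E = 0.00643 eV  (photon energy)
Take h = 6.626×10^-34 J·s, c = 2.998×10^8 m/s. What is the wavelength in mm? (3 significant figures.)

0.193 mm

Solving E = h·c/λ for λ: λ = hc/E.
E = 0.00643 eV = 1.030×10^-21 J; h = 6.626×10^-34 J·s; c = 2.998×10^8 m/s.
λ = 1.928×10^-4 m
1.928×10^-4 m × (1 mm / 0.001000 m) = 0.1928 mm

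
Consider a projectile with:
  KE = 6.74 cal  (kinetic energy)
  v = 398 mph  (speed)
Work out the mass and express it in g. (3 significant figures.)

Solving KE = ½mv² for m: m = 2·KE/v².
KE = 6.74 cal = 28.20 J; v = 398 mph = 177.9 m/s.
m = 0.001782 kg
0.001782 kg × (1 g / 0.001000 kg) = 1.782 g

1.78 g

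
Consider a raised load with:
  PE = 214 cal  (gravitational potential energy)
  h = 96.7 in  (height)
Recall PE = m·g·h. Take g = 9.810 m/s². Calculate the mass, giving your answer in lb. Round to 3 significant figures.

81.9 lb

Solving PE = m·g·h for m: m = PE/(g·h).
PE = 214 cal = 895.4 J; h = 96.7 in = 2.456 m; g = 9.810 m/s².
m = 37.16 kg
37.16 kg × (1 lb / 0.4536 kg) = 81.92 lb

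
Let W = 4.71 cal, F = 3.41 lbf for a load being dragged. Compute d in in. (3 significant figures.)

Rearranging W = F·d for d: d = W/F.
W = 4.71 cal = 19.71 J; F = 3.41 lbf = 15.17 N.
d = 1.299 m
1.299 m × (1 in / 0.02540 m) = 51.15 in

51.1 in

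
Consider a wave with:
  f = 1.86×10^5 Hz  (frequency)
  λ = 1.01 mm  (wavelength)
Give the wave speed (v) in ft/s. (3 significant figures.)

v is given directly by: v = fλ.
f = 1.86×10^5 Hz; λ = 1.01 mm = 0.001010 m.
v = 187.9 m/s
187.9 m/s × (1 ft/s / 0.3048 m/s) = 616.3 ft/s

616 ft/s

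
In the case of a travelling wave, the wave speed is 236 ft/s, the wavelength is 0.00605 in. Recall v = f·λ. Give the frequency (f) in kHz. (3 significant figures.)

468 kHz

Rearranging v = f·λ for f: f = v/λ.
v = 236 ft/s = 71.93 m/s; λ = 0.00605 in = 1.537×10^-4 m.
f = 4.681×10^5 Hz
4.681×10^5 Hz × (1 kHz / 1000 Hz) = 468.1 kHz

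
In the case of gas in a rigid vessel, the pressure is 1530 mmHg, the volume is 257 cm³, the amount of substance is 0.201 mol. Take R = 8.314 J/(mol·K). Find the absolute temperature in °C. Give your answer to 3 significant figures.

-242 °C

From the ideal-gas law: T = PV/(nR).
P = 1530 mmHg = 2.040×10^5 Pa; V = 257 cm³ = 2.570×10^-4 m³; n = 0.201 mol; R = 8.314 J/(mol·K).
T = 31.37 K
31.37 K − 273.15 = -241.8 °C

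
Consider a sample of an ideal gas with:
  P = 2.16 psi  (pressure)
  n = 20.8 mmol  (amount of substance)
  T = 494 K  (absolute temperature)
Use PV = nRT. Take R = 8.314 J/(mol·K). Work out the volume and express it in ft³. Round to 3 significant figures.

0.203 ft³

From the ideal-gas law: V = nRT/P.
P = 2.16 psi = 14893 Pa; n = 20.8 mmol = 0.02080 mol; T = 494 K; R = 8.314 J/(mol·K).
V = 0.005736 m³
0.005736 m³ × (1 ft³ / 0.02832 m³) = 0.2026 ft³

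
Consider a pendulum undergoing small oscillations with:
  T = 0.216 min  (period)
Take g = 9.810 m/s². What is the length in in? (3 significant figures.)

Rearranging T = 2π√(L/g) for L: L = g·(T/2π)².
T = 0.216 min = 12.96 s; g = 9.810 m/s².
L = 41.74 m
41.74 m × (1 in / 0.02540 m) = 1643 in

1640 in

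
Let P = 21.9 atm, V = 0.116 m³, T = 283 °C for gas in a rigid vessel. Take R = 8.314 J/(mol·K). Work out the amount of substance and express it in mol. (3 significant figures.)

55.7 mol

Rearranging PV = nRT for n: n = PV/(RT).
P = 21.9 atm = 2.219×10^6 Pa; V = 0.116 m³; T = 283 °C = 556.1 K; R = 8.314 J/(mol·K).
n = 55.67 mol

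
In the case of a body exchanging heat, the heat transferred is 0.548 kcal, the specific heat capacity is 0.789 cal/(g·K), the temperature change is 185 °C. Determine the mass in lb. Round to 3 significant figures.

0.00828 lb

Rearranging: m = Q/(c·ΔT).
Q = 0.548 kcal = 2293 J; c = 0.789 cal/(g·K) = 3301 J/(kg·K); ΔT = 185 °C = 185.0 K.
m = 0.003754 kg
0.003754 kg × (1 lb / 0.4536 kg) = 0.008277 lb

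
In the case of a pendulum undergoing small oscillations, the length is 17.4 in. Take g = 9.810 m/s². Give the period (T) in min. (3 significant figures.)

Directly: T = 2π√(L/g).
L = 17.4 in = 0.4420 m; g = 9.810 m/s².
T = 1.334 s
1.334 s × (1 min / 60.00 s) = 0.02223 min

0.0222 min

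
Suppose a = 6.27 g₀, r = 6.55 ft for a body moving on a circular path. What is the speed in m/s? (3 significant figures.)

11.1 m/s

Rearranging a = v²/r for v: v = √(a·r).
a = 6.27 g₀ = 61.49 m/s²; r = 6.55 ft = 1.996 m.
v = 11.08 m/s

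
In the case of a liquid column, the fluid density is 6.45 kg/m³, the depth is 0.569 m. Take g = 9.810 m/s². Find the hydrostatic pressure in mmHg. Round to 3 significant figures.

0.270 mmHg

P is given directly by: P = ρgh.
ρ = 6.45 kg/m³; h = 0.569 m; g = 9.810 m/s².
P = 36.00 Pa  (the unit combination reduces to kg/(m·s²) = Pa)
36.00 Pa × (1 mmHg / 133.3 Pa) = 0.2700 mmHg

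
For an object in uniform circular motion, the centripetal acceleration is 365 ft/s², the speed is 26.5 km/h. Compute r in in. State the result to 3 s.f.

Rearranging: r = v²/a.
a = 365 ft/s² = 111.3 m/s²; v = 26.5 km/h = 7.361 m/s.
r = 0.4871 m
0.4871 m × (1 in / 0.02540 m) = 19.18 in

19.2 in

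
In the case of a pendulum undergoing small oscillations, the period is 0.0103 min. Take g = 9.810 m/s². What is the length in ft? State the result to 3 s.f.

0.311 ft

Rearranging: L = g·(T/2π)².
T = 0.0103 min = 0.6180 s; g = 9.810 m/s².
L = 0.09490 m
0.09490 m × (1 ft / 0.3048 m) = 0.3114 ft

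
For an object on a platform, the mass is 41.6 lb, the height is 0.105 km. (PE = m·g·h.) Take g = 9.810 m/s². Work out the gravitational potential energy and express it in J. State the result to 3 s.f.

PE is given directly by: PE = mgh.
m = 41.6 lb = 18.87 kg; h = 0.105 km = 105.0 m; g = 9.810 m/s².
PE = 19436 J

19400 J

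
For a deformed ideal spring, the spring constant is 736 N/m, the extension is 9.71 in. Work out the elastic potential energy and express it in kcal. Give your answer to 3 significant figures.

0.00535 kcal

Directly: U = ½kx².
k = 736 N/m; x = 9.71 in = 0.2466 m.
U = 22.38 J
22.38 J × (1 kcal / 4184 J) = 0.005350 kcal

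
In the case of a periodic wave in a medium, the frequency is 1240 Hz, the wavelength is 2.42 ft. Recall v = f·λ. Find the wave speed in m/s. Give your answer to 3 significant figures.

915 m/s

Directly: v = fλ.
f = 1240 Hz; λ = 2.42 ft = 0.7376 m.
v = 914.6 m/s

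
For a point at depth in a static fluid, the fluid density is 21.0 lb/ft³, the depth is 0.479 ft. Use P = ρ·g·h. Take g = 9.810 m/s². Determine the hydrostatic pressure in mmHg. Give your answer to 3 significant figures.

Directly: P = ρgh.
ρ = 21.0 lb/ft³ = 336.4 kg/m³; h = 0.479 ft = 0.1460 m; g = 9.810 m/s².
P = 481.8 Pa  (the unit combination reduces to kg/(m·s²) = Pa)
481.8 Pa × (1 mmHg / 133.3 Pa) = 3.614 mmHg

3.61 mmHg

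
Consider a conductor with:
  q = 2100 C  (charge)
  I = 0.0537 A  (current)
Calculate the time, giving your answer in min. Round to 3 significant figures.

Solving q = I·t for t: t = q/I.
q = 2100 C; I = 0.0537 A.
t = 39106 s
39106 s × (1 min / 60.00 s) = 651.8 min

652 min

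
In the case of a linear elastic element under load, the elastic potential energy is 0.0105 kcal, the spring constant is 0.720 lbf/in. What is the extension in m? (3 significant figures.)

0.835 m

Rearranging: x = √(2U/k).
U = 0.0105 kcal = 43.93 J; k = 0.720 lbf/in = 126.1 N/m.
x = 0.8348 m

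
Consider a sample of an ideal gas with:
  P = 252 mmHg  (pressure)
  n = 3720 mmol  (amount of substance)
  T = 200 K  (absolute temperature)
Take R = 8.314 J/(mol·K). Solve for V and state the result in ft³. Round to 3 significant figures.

From the ideal-gas law: V = nRT/P.
P = 252 mmHg = 33597 Pa; n = 3720 mmol = 3.720 mol; T = 200 K; R = 8.314 J/(mol·K).
V = 0.1841 m³
0.1841 m³ × (1 ft³ / 0.02832 m³) = 6.502 ft³

6.50 ft³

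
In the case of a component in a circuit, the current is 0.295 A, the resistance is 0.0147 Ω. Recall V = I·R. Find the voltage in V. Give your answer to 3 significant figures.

V is given directly by: V = IR.
I = 0.295 A; R = 0.0147 Ω.
V = 0.004336 V

0.00434 V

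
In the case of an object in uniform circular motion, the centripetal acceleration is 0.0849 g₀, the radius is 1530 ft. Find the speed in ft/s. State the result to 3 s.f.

Rearranging a = v²/r for v: v = √(a·r).
a = 0.0849 g₀ = 0.8326 m/s²; r = 1530 ft = 466.3 m.
v = 19.70 m/s
19.70 m/s × (1 ft/s / 0.3048 m/s) = 64.65 ft/s

64.6 ft/s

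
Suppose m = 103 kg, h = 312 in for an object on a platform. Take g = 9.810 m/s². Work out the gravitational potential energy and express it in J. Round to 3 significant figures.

PE is given directly by: PE = mgh.
m = 103 kg; h = 312 in = 7.925 m; g = 9.810 m/s².
PE = 8007 J

8010 J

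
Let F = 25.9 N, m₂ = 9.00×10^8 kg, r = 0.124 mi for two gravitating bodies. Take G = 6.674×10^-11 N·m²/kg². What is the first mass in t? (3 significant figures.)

17200 t

Solving F = G·m₁·m₂/r² for m₁: m₁ = F·r²/(G·m₂).
F = 25.9 N; m₂ = 9.00×10^8 kg; r = 0.124 mi = 199.6 m; G = 6.674×10^-11 N·m²/kg².
m₁ = 1.717×10^7 kg
1.717×10^7 kg × (1 t / 1000 kg) = 17172 t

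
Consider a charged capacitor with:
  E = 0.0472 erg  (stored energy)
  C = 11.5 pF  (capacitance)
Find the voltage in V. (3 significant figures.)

Rearranging: V = √(2E/C).
E = 0.0472 erg = 4.720×10^-9 J; C = 11.5 pF = 1.150×10^-11 F.
V = 28.65 V  (the unit combination reduces to kg·m²/(A·s³) = V)

28.7 V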